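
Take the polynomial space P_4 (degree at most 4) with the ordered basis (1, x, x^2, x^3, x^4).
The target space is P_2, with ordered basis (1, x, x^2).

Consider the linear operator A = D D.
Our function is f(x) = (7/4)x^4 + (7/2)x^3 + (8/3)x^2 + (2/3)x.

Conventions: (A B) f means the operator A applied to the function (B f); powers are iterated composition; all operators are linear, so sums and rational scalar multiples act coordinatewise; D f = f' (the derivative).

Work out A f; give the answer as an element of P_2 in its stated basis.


D f = 7x^3 + (21/2)x^2 + (16/3)x + 2/3
D D f = 21x^2 + 21x + 16/3

g(x) = 21x^2 + 21x + 16/3


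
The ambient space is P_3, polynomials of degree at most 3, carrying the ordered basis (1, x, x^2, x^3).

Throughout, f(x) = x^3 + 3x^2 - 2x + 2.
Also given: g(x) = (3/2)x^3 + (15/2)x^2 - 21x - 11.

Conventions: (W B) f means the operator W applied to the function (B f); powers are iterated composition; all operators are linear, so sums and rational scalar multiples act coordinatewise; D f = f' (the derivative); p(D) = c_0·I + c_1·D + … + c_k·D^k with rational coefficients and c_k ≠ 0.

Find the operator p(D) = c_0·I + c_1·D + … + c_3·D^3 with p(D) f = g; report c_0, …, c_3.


D^0 f = x^3 + 3x^2 - 2x + 2
D^1 f = 3x^2 + 6x - 2
D^2 f = 6x + 6
D^3 f = 6
matching coefficients of g against c_0 f + c_1 Df + … from the top degree down determines the c_i
solution: c_0 = 3/2, c_1 = 1, c_2 = -4, c_3 = 2

p(D) = (3/2)·I + D − 4·D^2 + 2·D^3, i.e. c_0 = 3/2, c_1 = 1, c_2 = -4, c_3 = 2


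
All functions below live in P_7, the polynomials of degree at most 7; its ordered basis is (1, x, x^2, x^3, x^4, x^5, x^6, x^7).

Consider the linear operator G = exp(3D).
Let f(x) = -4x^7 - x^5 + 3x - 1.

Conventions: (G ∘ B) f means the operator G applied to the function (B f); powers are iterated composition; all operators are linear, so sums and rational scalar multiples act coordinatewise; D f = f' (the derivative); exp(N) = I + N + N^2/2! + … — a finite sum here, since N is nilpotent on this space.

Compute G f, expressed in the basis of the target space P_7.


order-1 term: -84x^6 - 15x^4 + 9
order-2 term: -756x^5 - 90x^3
order-3 term: -3780x^4 - 270x^2
order-4 term: -11340x^3 - 405x
order-5 term: -20412x^2 - 243
order-6 term: -20412x
order-7 term: -8748
the series for exp(3D) f terminates at order 7
exp(3D) f = -4x^7 - 84x^6 - 757x^5 - 3795x^4 - 11430x^3 - 20682x^2 - 20814x - 8983

the result is g(x) = -4x^7 - 84x^6 - 757x^5 - 3795x^4 - 11430x^3 - 20682x^2 - 20814x - 8983


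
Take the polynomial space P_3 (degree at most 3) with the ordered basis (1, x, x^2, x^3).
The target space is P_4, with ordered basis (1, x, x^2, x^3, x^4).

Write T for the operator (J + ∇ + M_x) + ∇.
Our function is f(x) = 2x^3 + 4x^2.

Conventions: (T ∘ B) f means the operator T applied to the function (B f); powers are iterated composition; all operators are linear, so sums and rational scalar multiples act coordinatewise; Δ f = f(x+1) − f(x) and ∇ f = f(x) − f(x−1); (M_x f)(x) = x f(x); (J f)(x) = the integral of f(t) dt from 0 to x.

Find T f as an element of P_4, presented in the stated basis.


g(x) = (5/2)x^4 + (16/3)x^3 + 12x^2 + 4x - 4

J f = (1/2)x^4 + (4/3)x^3
∇ f = 6x^2 + 2x - 2
M_x f = 2x^4 + 4x^3
(J + ∇ + M_x) f = (5/2)x^4 + (16/3)x^3 + 6x^2 + 2x - 2
∇ f = 6x^2 + 2x - 2
((J + ∇ + M_x) + ∇) f = (5/2)x^4 + (16/3)x^3 + 12x^2 + 4x - 4


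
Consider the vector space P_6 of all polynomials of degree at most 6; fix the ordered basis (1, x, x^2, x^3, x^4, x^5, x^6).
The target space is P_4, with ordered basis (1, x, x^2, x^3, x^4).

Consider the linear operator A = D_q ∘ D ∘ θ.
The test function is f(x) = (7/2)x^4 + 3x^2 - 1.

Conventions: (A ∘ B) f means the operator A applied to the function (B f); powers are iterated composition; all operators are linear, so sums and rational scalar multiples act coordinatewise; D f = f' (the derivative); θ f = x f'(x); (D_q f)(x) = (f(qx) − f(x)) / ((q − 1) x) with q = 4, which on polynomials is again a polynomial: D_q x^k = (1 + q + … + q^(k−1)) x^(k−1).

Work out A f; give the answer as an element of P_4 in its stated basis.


θ f = 14x^4 + 6x^2
D θ f = 56x^3 + 12x
D_q (D ∘ θ) f = 1176x^2 + 12

the image equals g(x) = 1176x^2 + 12


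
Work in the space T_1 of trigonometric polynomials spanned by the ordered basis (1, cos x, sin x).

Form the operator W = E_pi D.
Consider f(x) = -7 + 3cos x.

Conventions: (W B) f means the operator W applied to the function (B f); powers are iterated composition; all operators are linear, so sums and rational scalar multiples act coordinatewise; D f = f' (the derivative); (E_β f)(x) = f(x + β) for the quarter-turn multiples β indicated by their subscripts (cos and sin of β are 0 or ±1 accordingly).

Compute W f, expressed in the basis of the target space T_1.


D f = -3sin x
E_pi D f = 3sin x

g(x) = 3sin x


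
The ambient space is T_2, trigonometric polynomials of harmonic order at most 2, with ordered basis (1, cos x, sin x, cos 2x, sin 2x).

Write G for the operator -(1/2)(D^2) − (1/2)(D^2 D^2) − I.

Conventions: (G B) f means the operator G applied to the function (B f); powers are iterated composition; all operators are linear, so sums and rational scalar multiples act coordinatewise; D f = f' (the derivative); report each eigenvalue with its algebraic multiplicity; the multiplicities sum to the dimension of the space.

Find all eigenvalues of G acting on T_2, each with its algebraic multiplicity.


λ = -7 (multiplicity 2), λ = -1 (multiplicity 3)

image of 1: -1
image of cos x: -cos x
image of sin x: -sin x
image of cos 2x: -7cos 2x
image of sin 2x: -7sin 2x
the matrix is diagonal; its diagonal is (-1, -1, -1, -7, -7)
for a triangular matrix the eigenvalues are the diagonal entries, with algebraic multiplicity their repetition count


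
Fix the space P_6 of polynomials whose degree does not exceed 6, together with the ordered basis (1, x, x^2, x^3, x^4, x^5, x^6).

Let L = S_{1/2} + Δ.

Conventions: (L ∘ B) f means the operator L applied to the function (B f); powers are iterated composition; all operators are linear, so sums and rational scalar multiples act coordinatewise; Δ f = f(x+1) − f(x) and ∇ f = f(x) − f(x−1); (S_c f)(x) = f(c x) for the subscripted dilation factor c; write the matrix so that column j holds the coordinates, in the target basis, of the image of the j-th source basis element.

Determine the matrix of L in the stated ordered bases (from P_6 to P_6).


the matrix is [[1, 1, 1, 1, 1, 1, 1]; [0, 1/2, 2, 3, 4, 5, 6]; [0, 0, 1/4, 3, 6, 10, 15]; [0, 0, 0, 1/8, 4, 10, 20]; [0, 0, 0, 0, 1/16, 5, 15]; [0, 0, 0, 0, 0, 1/32, 6]; [0, 0, 0, 0, 0, 0, 1/64]] (rows listed top to bottom)

image of 1: 1
image of x: (1/2)x + 1
image of x^2: (1/4)x^2 + 2x + 1
image of x^3: (1/8)x^3 + 3x^2 + 3x + 1
image of x^4: (1/16)x^4 + 4x^3 + 6x^2 + 4x + 1
image of x^5: (1/32)x^5 + 5x^4 + 10x^3 + 10x^2 + 5x + 1
image of x^6: (1/64)x^6 + 6x^5 + 15x^4 + 20x^3 + 15x^2 + 6x + 1
each image's coordinates form column j of the matrix


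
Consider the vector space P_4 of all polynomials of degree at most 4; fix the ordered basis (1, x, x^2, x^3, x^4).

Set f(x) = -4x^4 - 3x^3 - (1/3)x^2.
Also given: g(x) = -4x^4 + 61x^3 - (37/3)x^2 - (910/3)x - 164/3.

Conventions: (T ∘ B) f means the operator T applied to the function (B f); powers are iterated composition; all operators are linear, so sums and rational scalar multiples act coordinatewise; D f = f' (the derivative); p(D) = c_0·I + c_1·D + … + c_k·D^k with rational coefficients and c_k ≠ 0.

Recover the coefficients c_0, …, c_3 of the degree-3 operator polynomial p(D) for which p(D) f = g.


D^0 f = -4x^4 - 3x^3 - (1/3)x^2
D^1 f = -16x^3 - 9x^2 - (2/3)x
D^2 f = -48x^2 - 18x - 2/3
D^3 f = -96x - 18
matching coefficients of g against c_0 f + c_1 Df + … from the top degree down determines the c_i
solution: c_0 = 1, c_1 = -4, c_2 = 1, c_3 = 3

c_0 = 1, c_1 = -4, c_2 = 1, c_3 = 3


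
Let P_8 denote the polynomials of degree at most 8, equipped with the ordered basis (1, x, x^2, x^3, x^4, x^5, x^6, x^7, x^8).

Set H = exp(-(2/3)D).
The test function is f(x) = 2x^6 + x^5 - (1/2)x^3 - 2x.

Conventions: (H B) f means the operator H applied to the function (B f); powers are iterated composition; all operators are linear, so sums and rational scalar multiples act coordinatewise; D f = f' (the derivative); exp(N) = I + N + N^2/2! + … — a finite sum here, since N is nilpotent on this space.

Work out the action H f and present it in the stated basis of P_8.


the image equals g(x) = 2x^6 - 7x^5 + 10x^4 - (427/54)x^3 + (107/27)x^2 - (88/27)x + 1112/729

order-1 term: -8x^5 - (10/3)x^4 + x^2 + 4/3
order-2 term: (40/3)x^4 + (40/9)x^3 - (2/3)x
order-3 term: -(320/27)x^3 - (80/27)x^2 + 4/27
order-4 term: (160/27)x^2 + (80/81)x
order-5 term: -(128/81)x - 32/243
order-6 term: 128/729
the series for exp(-(2/3)D) f terminates at order 6
exp(-(2/3)D) f = 2x^6 - 7x^5 + 10x^4 - (427/54)x^3 + (107/27)x^2 - (88/27)x + 1112/729


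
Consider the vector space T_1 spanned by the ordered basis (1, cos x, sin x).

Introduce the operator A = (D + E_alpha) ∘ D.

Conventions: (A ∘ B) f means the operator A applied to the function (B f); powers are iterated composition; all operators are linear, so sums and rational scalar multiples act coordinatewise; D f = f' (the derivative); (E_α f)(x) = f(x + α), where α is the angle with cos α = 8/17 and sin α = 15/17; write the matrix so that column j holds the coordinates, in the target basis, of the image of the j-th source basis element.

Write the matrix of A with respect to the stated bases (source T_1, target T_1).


the matrix is [[0, 0, 0]; [0, -32/17, 8/17]; [0, -8/17, -32/17]] (rows listed top to bottom)

image of 1: 0
image of cos x: -(32/17)cos x - (8/17)sin x
image of sin x: (8/17)cos x - (32/17)sin x
each image's coordinates form column j of the matrix


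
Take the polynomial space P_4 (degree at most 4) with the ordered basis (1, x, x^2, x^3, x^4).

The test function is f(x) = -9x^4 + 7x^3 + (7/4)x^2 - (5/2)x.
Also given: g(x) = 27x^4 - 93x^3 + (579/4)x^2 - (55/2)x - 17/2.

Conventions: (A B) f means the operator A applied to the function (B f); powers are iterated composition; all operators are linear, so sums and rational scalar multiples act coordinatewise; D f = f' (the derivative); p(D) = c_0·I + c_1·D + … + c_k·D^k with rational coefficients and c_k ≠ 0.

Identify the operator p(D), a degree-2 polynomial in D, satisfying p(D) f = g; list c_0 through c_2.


p(D) = -3·I + 2·D − D^2, i.e. c_0 = -3, c_1 = 2, c_2 = -1

D^0 f = -9x^4 + 7x^3 + (7/4)x^2 - (5/2)x
D^1 f = -36x^3 + 21x^2 + (7/2)x - 5/2
D^2 f = -108x^2 + 42x + 7/2
matching coefficients of g against c_0 f + c_1 Df + … from the top degree down determines the c_i
solution: c_0 = -3, c_1 = 2, c_2 = -1


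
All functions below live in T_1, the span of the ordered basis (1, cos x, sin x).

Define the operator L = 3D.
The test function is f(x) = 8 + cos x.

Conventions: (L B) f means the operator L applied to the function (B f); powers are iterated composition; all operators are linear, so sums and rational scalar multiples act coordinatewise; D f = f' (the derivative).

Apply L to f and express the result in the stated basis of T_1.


g(x) = -3sin x

D f = -sin x
(3D) f = -3sin x


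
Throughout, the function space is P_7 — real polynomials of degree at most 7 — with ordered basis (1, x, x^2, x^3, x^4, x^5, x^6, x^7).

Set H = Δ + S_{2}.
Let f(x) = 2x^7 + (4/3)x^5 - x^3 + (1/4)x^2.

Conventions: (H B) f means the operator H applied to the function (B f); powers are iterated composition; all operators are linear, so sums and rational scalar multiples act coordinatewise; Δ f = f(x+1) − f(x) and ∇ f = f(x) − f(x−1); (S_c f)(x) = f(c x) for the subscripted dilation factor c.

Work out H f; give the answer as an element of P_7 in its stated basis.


Δ f = 14x^6 + 42x^5 + (230/3)x^4 + (250/3)x^3 + (157/3)x^2 + (109/6)x + 31/12
S_{2} f = 256x^7 + (128/3)x^5 - 8x^3 + x^2
(Δ + S_{2}) f = 256x^7 + 14x^6 + (254/3)x^5 + (230/3)x^4 + (226/3)x^3 + (160/3)x^2 + (109/6)x + 31/12

the image equals g(x) = 256x^7 + 14x^6 + (254/3)x^5 + (230/3)x^4 + (226/3)x^3 + (160/3)x^2 + (109/6)x + 31/12


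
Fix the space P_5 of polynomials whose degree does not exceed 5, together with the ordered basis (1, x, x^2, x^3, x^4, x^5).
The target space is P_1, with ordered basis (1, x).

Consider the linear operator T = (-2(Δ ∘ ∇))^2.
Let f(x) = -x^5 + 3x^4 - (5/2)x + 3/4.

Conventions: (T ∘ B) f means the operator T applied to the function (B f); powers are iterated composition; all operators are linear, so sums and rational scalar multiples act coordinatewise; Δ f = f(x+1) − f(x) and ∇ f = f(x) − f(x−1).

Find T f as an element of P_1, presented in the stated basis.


g(x) = -480x + 288

∇ f = -5x^4 + 22x^3 - 28x^2 + 17x - 13/2
Δ ∇ f = -20x^3 + 36x^2 - 10x + 6
(-2(Δ ∘ ∇)) f = 40x^3 - 72x^2 + 20x - 12
∇ (-2(Δ ∘ ∇)) f = 120x^2 - 264x + 132
Δ ∇ (-2(Δ ∘ ∇)) f = 240x - 144
(-2(Δ ∘ ∇)) (-2(Δ ∘ ∇)) f = -480x + 288


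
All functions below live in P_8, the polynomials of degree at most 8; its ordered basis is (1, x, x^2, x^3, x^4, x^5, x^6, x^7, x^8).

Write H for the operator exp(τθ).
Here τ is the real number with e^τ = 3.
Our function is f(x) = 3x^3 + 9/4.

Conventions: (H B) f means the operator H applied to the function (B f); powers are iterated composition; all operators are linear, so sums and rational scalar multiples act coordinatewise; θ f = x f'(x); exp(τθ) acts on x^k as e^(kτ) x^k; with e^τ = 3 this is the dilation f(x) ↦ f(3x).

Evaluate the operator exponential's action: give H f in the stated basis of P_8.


g(x) = 81x^3 + 9/4

exp(τθ) x^k = e^(kτ) x^k; with e^τ = 3 this sends x^k to 3^k x^k
x^3 ↦ 27 x^3
applying this coordinatewise to f: exp(τθ) f = 81x^3 + 9/4


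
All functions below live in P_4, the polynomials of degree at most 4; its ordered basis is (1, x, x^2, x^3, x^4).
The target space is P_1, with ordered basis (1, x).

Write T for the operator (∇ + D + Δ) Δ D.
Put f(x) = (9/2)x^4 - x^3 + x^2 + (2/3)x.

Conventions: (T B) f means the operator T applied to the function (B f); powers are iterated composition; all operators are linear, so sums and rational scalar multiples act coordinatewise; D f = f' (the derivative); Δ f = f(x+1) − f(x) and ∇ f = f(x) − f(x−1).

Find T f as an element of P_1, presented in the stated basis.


D f = 18x^3 - 3x^2 + 2x + 2/3
Δ D f = 54x^2 + 48x + 17
∇ (Δ D) f = 108x - 6
D (Δ D) f = 108x + 48
Δ (Δ D) f = 108x + 102
(∇ + D + Δ) (Δ D) f = 324x + 144

the image equals g(x) = 324x + 144


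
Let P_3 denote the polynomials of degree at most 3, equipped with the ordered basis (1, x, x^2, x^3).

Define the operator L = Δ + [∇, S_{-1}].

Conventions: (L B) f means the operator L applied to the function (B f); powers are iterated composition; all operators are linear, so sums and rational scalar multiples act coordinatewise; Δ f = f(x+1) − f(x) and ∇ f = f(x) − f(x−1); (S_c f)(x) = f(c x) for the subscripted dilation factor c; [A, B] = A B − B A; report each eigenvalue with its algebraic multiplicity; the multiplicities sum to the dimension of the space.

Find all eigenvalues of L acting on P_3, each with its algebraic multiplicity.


image of 1: 0
image of x: -1
image of x^2: 6x + 1
image of x^3: -3x^2 + 3x - 1
the matrix is upper triangular; its diagonal is (0, 0, 0, 0)
for a triangular matrix the eigenvalues are the diagonal entries, with algebraic multiplicity their repetition count

λ = 0 (multiplicity 4)


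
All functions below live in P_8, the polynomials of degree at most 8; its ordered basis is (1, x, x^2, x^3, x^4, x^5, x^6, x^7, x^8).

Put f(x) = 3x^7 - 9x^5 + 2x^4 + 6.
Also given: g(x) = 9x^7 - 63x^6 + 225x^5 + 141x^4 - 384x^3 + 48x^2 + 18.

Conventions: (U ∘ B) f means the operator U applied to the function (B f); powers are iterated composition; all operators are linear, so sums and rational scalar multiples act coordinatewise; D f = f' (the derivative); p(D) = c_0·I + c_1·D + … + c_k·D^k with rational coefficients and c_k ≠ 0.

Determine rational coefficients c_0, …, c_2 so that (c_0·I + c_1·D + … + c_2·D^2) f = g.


p(D) = 3·I − 3·D + 2·D^2, i.e. c_0 = 3, c_1 = -3, c_2 = 2

D^0 f = 3x^7 - 9x^5 + 2x^4 + 6
D^1 f = 21x^6 - 45x^4 + 8x^3
D^2 f = 126x^5 - 180x^3 + 24x^2
matching coefficients of g against c_0 f + c_1 Df + … from the top degree down determines the c_i
solution: c_0 = 3, c_1 = -3, c_2 = 2


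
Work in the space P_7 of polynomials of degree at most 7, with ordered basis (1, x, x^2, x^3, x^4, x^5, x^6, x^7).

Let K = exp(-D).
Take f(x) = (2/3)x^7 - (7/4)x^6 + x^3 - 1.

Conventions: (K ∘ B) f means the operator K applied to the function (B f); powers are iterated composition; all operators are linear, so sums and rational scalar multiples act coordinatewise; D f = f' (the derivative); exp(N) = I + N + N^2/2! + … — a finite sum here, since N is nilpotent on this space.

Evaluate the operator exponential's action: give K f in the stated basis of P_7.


g(x) = (2/3)x^7 - (77/12)x^6 + (49/2)x^5 - (595/12)x^4 + (178/3)x^3 - (173/4)x^2 + (109/6)x - 53/12

order-1 term: -(14/3)x^6 + (21/2)x^5 - 3x^2
order-2 term: 14x^5 - (105/4)x^4 + 3x
order-3 term: -(70/3)x^4 + 35x^3 - 1
order-4 term: (70/3)x^3 - (105/4)x^2
order-5 term: -14x^2 + (21/2)x
order-6 term: (14/3)x - 7/4
order-7 term: -2/3
the series for exp(-D) f terminates at order 7
exp(-D) f = (2/3)x^7 - (77/12)x^6 + (49/2)x^5 - (595/12)x^4 + (178/3)x^3 - (173/4)x^2 + (109/6)x - 53/12


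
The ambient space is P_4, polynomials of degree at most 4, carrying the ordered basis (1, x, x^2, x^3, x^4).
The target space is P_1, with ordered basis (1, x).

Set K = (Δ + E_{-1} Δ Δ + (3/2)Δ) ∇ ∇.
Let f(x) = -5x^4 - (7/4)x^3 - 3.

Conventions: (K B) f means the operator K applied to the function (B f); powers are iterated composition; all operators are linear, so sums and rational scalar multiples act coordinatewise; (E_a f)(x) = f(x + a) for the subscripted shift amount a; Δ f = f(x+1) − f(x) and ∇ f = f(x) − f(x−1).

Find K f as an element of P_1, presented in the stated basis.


g(x) = -300x + 15/4

∇ f = -20x^3 + (99/4)x^2 - (59/4)x + 13/4
∇ ∇ f = -60x^2 + (219/2)x - 119/2
Δ ∇ ∇ f = -120x + 99/2
Δ ∇ ∇ f = -120x + 99/2
Δ Δ ∇ ∇ f = -120
E_{-1} Δ Δ ∇ ∇ f = -120
Δ ∇ ∇ f = -120x + 99/2
((3/2)Δ) ∇ ∇ f = -180x + 297/4
(Δ + E_{-1} Δ Δ + (3/2)Δ) ∇ ∇ f = -300x + 15/4


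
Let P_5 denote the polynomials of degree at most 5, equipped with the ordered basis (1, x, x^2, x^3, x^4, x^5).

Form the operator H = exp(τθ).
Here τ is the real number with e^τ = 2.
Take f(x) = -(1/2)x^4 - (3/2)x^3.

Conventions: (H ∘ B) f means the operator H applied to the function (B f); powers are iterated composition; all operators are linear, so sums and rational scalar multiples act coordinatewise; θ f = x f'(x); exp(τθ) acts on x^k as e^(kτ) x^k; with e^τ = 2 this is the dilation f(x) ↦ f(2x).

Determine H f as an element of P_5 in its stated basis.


exp(τθ) x^k = e^(kτ) x^k; with e^τ = 2 this sends x^k to 2^k x^k
x^3 ↦ 8 x^3
x^4 ↦ 16 x^4
applying this coordinatewise to f: exp(τθ) f = -8x^4 - 12x^3

the result is g(x) = -8x^4 - 12x^3


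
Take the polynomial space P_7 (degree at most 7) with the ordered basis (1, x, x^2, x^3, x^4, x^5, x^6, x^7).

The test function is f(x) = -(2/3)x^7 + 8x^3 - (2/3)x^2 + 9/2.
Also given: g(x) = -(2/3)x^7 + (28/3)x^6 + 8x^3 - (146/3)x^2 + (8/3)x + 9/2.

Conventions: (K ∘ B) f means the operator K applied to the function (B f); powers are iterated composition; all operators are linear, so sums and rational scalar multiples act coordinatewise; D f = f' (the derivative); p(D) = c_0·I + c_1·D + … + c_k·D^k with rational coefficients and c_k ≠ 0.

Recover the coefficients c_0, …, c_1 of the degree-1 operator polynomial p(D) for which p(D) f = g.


D^0 f = -(2/3)x^7 + 8x^3 - (2/3)x^2 + 9/2
D^1 f = -(14/3)x^6 + 24x^2 - (4/3)x
matching coefficients of g against c_0 f + c_1 Df + … from the top degree down determines the c_i
solution: c_0 = 1, c_1 = -2

c_0 = 1, c_1 = -2


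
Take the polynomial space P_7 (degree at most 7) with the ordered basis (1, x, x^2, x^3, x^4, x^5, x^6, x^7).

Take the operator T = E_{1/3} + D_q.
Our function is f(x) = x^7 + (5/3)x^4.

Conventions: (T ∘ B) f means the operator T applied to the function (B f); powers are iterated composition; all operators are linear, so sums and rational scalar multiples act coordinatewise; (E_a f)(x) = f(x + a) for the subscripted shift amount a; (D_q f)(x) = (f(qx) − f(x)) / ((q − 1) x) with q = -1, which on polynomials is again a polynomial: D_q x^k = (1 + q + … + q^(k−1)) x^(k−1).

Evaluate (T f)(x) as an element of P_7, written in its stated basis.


E_{1/3} f = x^7 + (7/3)x^6 + (7/3)x^5 + (80/27)x^4 + (215/81)x^3 + (97/81)x^2 + (187/729)x + 46/2187
D_q f = x^6
(E_{1/3} + D_q) f = x^7 + (10/3)x^6 + (7/3)x^5 + (80/27)x^4 + (215/81)x^3 + (97/81)x^2 + (187/729)x + 46/2187

g(x) = x^7 + (10/3)x^6 + (7/3)x^5 + (80/27)x^4 + (215/81)x^3 + (97/81)x^2 + (187/729)x + 46/2187


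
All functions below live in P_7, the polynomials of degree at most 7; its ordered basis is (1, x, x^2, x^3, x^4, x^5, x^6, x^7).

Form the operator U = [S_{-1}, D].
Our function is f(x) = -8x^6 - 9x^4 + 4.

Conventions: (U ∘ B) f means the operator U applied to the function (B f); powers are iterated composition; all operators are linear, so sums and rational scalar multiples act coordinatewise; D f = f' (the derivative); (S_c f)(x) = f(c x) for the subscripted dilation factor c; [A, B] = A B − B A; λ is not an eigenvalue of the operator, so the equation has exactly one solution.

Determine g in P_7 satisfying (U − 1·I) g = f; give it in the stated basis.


write g with unknown coordinates in the stated basis and equate coefficients in (U − 1·I) g = f
solving from the highest basis element down gives g = 8x^6 - 96x^5 - 951x^4 + 7608x^3 + 45648x^2 - 182592x - 365188
check: U g = -96x^5 - 960x^4 + 7608x^3 + 45648x^2 - 182592x - 365184
so U g − 1·g = -8x^6 - 9x^4 + 4 = f ✓

the image equals g(x) = 8x^6 - 96x^5 - 951x^4 + 7608x^3 + 45648x^2 - 182592x - 365188


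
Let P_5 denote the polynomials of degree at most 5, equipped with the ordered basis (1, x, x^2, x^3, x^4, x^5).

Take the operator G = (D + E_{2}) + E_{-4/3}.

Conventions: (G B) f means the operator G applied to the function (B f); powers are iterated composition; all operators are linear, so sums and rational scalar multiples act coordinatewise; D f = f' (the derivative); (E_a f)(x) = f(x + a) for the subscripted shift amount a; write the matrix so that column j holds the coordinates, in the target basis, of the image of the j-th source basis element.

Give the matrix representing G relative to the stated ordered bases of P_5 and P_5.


the matrix is [[2, 5/3, 52/9, 152/27, 1552/81, 6752/243]; [0, 2, 10/3, 52/3, 608/27, 7760/81]; [0, 0, 2, 5, 104/3, 1520/27]; [0, 0, 0, 2, 20/3, 520/9]; [0, 0, 0, 0, 2, 25/3]; [0, 0, 0, 0, 0, 2]] (rows listed top to bottom)

image of 1: 2
image of x: 2x + 5/3
image of x^2: 2x^2 + (10/3)x + 52/9
image of x^3: 2x^3 + 5x^2 + (52/3)x + 152/27
image of x^4: 2x^4 + (20/3)x^3 + (104/3)x^2 + (608/27)x + 1552/81
image of x^5: 2x^5 + (25/3)x^4 + (520/9)x^3 + (1520/27)x^2 + (7760/81)x + 6752/243
each image's coordinates form column j of the matrix


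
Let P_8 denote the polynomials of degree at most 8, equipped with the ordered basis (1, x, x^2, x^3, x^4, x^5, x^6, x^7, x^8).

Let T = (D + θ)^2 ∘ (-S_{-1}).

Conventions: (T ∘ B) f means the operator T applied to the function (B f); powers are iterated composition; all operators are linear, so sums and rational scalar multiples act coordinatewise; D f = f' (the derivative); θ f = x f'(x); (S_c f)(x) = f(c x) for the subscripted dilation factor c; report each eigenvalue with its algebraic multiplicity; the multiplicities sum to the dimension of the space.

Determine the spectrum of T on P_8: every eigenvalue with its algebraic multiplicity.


λ = -64 (multiplicity 1), λ = -36 (multiplicity 1), λ = -16 (multiplicity 1), λ = -4 (multiplicity 1), λ = 0 (multiplicity 1), λ = 1 (multiplicity 1), λ = 9 (multiplicity 1), λ = 25 (multiplicity 1), λ = 49 (multiplicity 1)

image of 1: 0
image of x: x + 1
image of x^2: -4x^2 - 6x - 2
image of x^3: 9x^3 + 15x^2 + 6x
image of x^4: -16x^4 - 28x^3 - 12x^2
image of x^5: 25x^5 + 45x^4 + 20x^3
image of x^6: -36x^6 - 66x^5 - 30x^4
image of x^7: 49x^7 + 91x^6 + 42x^5
image of x^8: -64x^8 - 120x^7 - 56x^6
the matrix is upper triangular; its diagonal is (0, 1, -4, 9, -16, 25, -36, 49, -64)
for a triangular matrix the eigenvalues are the diagonal entries, with algebraic multiplicity their repetition count


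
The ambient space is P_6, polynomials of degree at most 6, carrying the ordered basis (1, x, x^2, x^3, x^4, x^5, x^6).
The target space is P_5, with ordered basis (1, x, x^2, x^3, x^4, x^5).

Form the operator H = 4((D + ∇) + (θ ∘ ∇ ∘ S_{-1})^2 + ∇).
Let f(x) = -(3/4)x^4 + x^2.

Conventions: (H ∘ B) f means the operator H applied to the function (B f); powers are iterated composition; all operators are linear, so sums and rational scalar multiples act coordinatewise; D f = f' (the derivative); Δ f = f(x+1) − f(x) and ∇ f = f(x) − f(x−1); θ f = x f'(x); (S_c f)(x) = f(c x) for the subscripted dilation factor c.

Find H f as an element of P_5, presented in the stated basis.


the result is g(x) = -36x^3 + 252x^2 - 36x - 2

D f = -3x^3 + 2x
∇ f = -3x^3 + (9/2)x^2 - x - 1/4
(D + ∇) f = -6x^3 + (9/2)x^2 + x - 1/4
S_{-1} f = -(3/4)x^4 + x^2
∇ S_{-1} f = -3x^3 + (9/2)x^2 - x - 1/4
θ ∇ S_{-1} f = -9x^3 + 9x^2 - x
S_{-1} (θ ∘ ∇ ∘ S_{-1}) f = 9x^3 + 9x^2 + x
∇ S_{-1} (θ ∘ ∇ ∘ S_{-1}) f = 27x^2 - 9x + 1
θ ∇ S_{-1} (θ ∘ ∇ ∘ S_{-1}) f = 54x^2 - 9x
∇ f = -3x^3 + (9/2)x^2 - x - 1/4
((D + ∇) + (θ ∘ ∇ ∘ S_{-1})^2 + ∇) f = -9x^3 + 63x^2 - 9x - 1/2
(4((D + ∇) + (θ ∘ ∇ ∘ S_{-1})^2 + ∇)) f = -36x^3 + 252x^2 - 36x - 2


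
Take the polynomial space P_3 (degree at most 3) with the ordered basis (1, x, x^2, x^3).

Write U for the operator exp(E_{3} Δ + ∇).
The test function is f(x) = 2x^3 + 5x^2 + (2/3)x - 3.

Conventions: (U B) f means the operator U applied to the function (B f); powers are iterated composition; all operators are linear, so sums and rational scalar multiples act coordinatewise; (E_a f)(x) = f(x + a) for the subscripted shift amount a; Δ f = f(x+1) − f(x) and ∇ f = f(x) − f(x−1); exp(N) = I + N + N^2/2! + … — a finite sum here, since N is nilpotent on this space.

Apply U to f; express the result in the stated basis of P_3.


order-1 term: 12x^2 + 56x + 322/3
order-2 term: 24x + 92
order-3 term: 16
the series for exp(E_{3} Δ + ∇) f terminates at order 3
exp(E_{3} Δ + ∇) f = 2x^3 + 17x^2 + (242/3)x + 637/3

g(x) = 2x^3 + 17x^2 + (242/3)x + 637/3


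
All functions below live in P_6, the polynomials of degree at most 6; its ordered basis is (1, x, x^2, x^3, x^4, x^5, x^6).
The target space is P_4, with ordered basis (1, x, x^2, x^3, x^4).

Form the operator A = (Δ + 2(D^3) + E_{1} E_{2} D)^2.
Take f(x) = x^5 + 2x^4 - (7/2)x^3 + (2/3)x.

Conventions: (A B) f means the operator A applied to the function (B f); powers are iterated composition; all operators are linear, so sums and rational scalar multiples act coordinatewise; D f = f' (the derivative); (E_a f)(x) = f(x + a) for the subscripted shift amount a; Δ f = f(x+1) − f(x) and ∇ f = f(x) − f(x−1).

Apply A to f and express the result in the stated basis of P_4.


Δ f = 5x^4 + 18x^3 + (23/2)x^2 + (5/2)x + 1/6
D f = 5x^4 + 8x^3 - (21/2)x^2 + 2/3
D D f = 20x^3 + 24x^2 - 21x
D D D f = 60x^2 + 48x - 21
(2(D^3)) f = 120x^2 + 96x - 42
D f = 5x^4 + 8x^3 - (21/2)x^2 + 2/3
E_{2} D f = 5x^4 + 48x^3 + (315/2)x^2 + 214x + 308/3
E_{1} E_{2} D f = 5x^4 + 68x^3 + (663/2)x^2 + 693x + 3163/6
(Δ + 2(D^3) + E_{1} E_{2} D) f = 10x^4 + 86x^3 + 463x^2 + (1583/2)x + 1456/3
Δ (Δ + 2(D^3) + E_{1} E_{2} D) f = 40x^3 + 318x^2 + 1224x + 2701/2
D (Δ + 2(D^3) + E_{1} E_{2} D) f = 40x^3 + 258x^2 + 926x + 1583/2
D D (Δ + 2(D^3) + E_{1} E_{2} D) f = 120x^2 + 516x + 926
D D D (Δ + 2(D^3) + E_{1} E_{2} D) f = 240x + 516
(2(D^3)) (Δ + 2(D^3) + E_{1} E_{2} D) f = 480x + 1032
D (Δ + 2(D^3) + E_{1} E_{2} D) f = 40x^3 + 258x^2 + 926x + 1583/2
E_{2} D (Δ + 2(D^3) + E_{1} E_{2} D) f = 40x^3 + 498x^2 + 2438x + 7991/2
E_{1} E_{2} D (Δ + 2(D^3) + E_{1} E_{2} D) f = 40x^3 + 618x^2 + 3554x + 13943/2
(Δ + 2(D^3) + E_{1} E_{2} D) (Δ + 2(D^3) + E_{1} E_{2} D) f = 80x^3 + 936x^2 + 5258x + 9354

the result is g(x) = 80x^3 + 936x^2 + 5258x + 9354


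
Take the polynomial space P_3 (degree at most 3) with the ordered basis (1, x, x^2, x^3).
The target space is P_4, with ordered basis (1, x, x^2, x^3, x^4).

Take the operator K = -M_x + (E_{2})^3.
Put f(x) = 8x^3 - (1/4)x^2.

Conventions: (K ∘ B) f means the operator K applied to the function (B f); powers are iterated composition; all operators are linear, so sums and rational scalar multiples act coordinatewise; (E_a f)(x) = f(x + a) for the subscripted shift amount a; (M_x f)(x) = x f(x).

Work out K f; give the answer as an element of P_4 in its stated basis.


the image equals g(x) = -8x^4 + (33/4)x^3 + (575/4)x^2 + 861x + 1719

M_x f = 8x^4 - (1/4)x^3
(-M_x) f = -8x^4 + (1/4)x^3
E_{2} f = 8x^3 + (191/4)x^2 + 95x + 63
E_{2} E_{2} f = 8x^3 + (383/4)x^2 + 382x + 508
E_{2} E_{2} E_{2} f = 8x^3 + (575/4)x^2 + 861x + 1719
(-M_x + (E_{2})^3) f = -8x^4 + (33/4)x^3 + (575/4)x^2 + 861x + 1719


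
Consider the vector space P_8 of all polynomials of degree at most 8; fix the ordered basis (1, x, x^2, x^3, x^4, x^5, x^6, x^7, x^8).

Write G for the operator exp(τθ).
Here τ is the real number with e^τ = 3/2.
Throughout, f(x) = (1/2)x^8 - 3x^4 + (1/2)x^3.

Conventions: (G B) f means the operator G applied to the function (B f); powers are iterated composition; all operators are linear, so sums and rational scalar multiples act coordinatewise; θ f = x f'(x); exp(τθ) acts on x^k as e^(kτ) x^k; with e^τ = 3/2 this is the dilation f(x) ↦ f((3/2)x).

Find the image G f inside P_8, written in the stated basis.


the image equals g(x) = (6561/512)x^8 - (243/16)x^4 + (27/16)x^3

exp(τθ) x^k = e^(kτ) x^k; with e^τ = 3/2 this sends x^k to (3/2)^k x^k
x^3 ↦ 27/8 x^3
x^4 ↦ 81/16 x^4
x^8 ↦ 6561/256 x^8
applying this coordinatewise to f: exp(τθ) f = (6561/512)x^8 - (243/16)x^4 + (27/16)x^3


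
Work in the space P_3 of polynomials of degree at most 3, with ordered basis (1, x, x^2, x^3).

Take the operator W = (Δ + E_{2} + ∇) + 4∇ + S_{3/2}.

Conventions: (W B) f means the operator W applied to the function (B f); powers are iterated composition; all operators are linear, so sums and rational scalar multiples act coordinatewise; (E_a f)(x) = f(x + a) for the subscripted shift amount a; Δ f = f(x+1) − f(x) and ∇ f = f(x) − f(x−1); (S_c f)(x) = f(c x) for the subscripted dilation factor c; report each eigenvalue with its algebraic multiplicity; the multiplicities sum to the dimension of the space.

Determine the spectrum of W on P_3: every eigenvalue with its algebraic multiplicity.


image of 1: 2
image of x: (5/2)x + 8
image of x^2: (13/4)x^2 + 16x
image of x^3: (35/8)x^3 + 24x^2 + 14
the matrix is upper triangular; its diagonal is (2, 5/2, 13/4, 35/8)
for a triangular matrix the eigenvalues are the diagonal entries, with algebraic multiplicity their repetition count

λ = 2 (multiplicity 1), λ = 5/2 (multiplicity 1), λ = 13/4 (multiplicity 1), λ = 35/8 (multiplicity 1)


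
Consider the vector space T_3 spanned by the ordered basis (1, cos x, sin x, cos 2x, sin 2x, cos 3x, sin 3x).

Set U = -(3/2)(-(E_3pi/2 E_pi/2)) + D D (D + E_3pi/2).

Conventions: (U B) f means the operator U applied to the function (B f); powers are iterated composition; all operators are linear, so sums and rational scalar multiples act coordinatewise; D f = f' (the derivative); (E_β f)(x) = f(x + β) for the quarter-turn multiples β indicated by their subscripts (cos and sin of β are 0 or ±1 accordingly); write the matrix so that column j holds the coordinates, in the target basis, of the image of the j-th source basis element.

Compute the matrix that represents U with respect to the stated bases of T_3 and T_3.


image of 1: 3/2
image of cos x: (3/2)cos x
image of sin x: (3/2)sin x
image of cos 2x: (11/2)cos 2x + 8sin 2x
image of sin 2x: -8cos 2x + (11/2)sin 2x
image of cos 3x: (3/2)cos 3x + 36sin 3x
image of sin 3x: -36cos 3x + (3/2)sin 3x
each image's coordinates form column j of the matrix

the matrix is [[3/2, 0, 0, 0, 0, 0, 0]; [0, 3/2, 0, 0, 0, 0, 0]; [0, 0, 3/2, 0, 0, 0, 0]; [0, 0, 0, 11/2, -8, 0, 0]; [0, 0, 0, 8, 11/2, 0, 0]; [0, 0, 0, 0, 0, 3/2, -36]; [0, 0, 0, 0, 0, 36, 3/2]] (rows listed top to bottom)


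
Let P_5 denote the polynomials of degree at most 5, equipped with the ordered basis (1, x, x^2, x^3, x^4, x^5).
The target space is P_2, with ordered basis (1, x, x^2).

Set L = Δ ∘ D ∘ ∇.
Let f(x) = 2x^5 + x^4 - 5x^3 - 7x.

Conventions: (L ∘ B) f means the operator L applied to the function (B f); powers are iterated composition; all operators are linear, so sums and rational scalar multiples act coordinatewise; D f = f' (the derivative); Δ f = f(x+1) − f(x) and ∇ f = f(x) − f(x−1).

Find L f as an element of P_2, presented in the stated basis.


g(x) = 120x^2 + 24x - 10

∇ f = 10x^4 - 16x^3 - x^2 + 9x - 11
D ∇ f = 40x^3 - 48x^2 - 2x + 9
Δ D ∇ f = 120x^2 + 24x - 10


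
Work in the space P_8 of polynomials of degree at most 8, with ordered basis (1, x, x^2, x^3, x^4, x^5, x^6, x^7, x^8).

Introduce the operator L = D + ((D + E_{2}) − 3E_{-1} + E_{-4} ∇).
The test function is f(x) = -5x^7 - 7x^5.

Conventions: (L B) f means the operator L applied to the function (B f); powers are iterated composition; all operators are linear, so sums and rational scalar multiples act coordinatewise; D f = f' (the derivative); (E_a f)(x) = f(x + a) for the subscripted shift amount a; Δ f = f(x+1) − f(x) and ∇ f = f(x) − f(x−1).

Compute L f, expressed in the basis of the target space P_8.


the image equals g(x) = 10x^7 - 280x^6 + 854x^5 - 12880x^4 + 62860x^3 - 229320x^2 + 413840x - 324312

D f = -35x^6 - 35x^4
D f = -35x^6 - 35x^4
E_{2} f = -5x^7 - 70x^6 - 427x^5 - 1470x^4 - 3080x^3 - 3920x^2 - 2800x - 864
(D + E_{2}) f = -5x^7 - 105x^6 - 427x^5 - 1505x^4 - 3080x^3 - 3920x^2 - 2800x - 864
E_{-1} f = -5x^7 + 35x^6 - 112x^5 + 210x^4 - 245x^3 + 175x^2 - 70x + 12
(-3E_{-1}) f = 15x^7 - 105x^6 + 336x^5 - 630x^4 + 735x^3 - 525x^2 + 210x - 36
∇ f = -35x^6 + 105x^5 - 210x^4 + 245x^3 - 175x^2 + 70x - 12
E_{-4} ∇ f = -35x^6 + 945x^5 - 10710x^4 + 65205x^3 - 224875x^2 + 416430x - 323412
((D + E_{2}) − 3E_{-1} + E_{-4} ∇) f = 10x^7 - 245x^6 + 854x^5 - 12845x^4 + 62860x^3 - 229320x^2 + 413840x - 324312
(D + ((D + E_{2}) − 3E_{-1} + E_{-4} ∇)) f = 10x^7 - 280x^6 + 854x^5 - 12880x^4 + 62860x^3 - 229320x^2 + 413840x - 324312


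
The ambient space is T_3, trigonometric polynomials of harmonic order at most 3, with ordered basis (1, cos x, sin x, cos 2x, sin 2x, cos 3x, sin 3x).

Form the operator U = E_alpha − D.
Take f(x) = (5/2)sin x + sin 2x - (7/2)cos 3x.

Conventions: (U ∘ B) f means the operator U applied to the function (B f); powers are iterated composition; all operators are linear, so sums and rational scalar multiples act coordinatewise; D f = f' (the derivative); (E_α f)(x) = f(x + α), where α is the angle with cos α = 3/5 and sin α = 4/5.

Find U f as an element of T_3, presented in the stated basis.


the result is g(x) = -(1/2)cos x + (3/2)sin x - (26/25)cos 2x - (7/25)sin 2x + (819/250)cos 3x - (2317/250)sin 3x

E_alpha f = 2cos x + (3/2)sin x + (24/25)cos 2x - (7/25)sin 2x + (819/250)cos 3x + (154/125)sin 3x
D f = (5/2)cos x + 2cos 2x + (21/2)sin 3x
(-D) f = -(5/2)cos x - 2cos 2x - (21/2)sin 3x
(E_alpha − D) f = -(1/2)cos x + (3/2)sin x - (26/25)cos 2x - (7/25)sin 2x + (819/250)cos 3x - (2317/250)sin 3x


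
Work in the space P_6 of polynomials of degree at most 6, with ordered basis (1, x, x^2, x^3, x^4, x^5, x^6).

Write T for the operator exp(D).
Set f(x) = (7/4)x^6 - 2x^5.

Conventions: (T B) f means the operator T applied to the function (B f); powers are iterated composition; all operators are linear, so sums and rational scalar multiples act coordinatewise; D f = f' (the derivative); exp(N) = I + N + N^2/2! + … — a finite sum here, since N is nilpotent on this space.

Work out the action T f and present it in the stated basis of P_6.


order-1 term: (21/2)x^5 - 10x^4
order-2 term: (105/4)x^4 - 20x^3
order-3 term: 35x^3 - 20x^2
order-4 term: (105/4)x^2 - 10x
order-5 term: (21/2)x - 2
order-6 term: 7/4
the series for exp(D) f terminates at order 6
exp(D) f = (7/4)x^6 + (17/2)x^5 + (65/4)x^4 + 15x^3 + (25/4)x^2 + (1/2)x - 1/4

g(x) = (7/4)x^6 + (17/2)x^5 + (65/4)x^4 + 15x^3 + (25/4)x^2 + (1/2)x - 1/4


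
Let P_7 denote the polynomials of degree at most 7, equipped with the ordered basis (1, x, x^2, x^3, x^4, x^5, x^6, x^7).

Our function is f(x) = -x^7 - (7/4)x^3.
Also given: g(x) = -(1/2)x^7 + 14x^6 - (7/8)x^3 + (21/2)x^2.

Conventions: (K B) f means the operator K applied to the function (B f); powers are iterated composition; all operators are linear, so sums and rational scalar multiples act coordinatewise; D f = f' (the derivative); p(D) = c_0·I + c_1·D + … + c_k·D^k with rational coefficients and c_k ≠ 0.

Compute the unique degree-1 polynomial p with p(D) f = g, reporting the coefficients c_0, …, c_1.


D^0 f = -x^7 - (7/4)x^3
D^1 f = -7x^6 - (21/4)x^2
matching coefficients of g against c_0 f + c_1 Df + … from the top degree down determines the c_i
solution: c_0 = 1/2, c_1 = -2

c_0 = 1/2, c_1 = -2


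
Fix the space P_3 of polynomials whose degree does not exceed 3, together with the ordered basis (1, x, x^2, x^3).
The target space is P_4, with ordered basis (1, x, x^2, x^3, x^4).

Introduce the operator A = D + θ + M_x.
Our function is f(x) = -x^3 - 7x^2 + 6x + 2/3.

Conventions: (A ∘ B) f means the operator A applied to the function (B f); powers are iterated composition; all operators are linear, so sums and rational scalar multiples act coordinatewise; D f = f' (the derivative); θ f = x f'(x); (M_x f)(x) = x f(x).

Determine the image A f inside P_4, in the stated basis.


D f = -3x^2 - 14x + 6
θ f = -3x^3 - 14x^2 + 6x
M_x f = -x^4 - 7x^3 + 6x^2 + (2/3)x
(D + θ + M_x) f = -x^4 - 10x^3 - 11x^2 - (22/3)x + 6

g(x) = -x^4 - 10x^3 - 11x^2 - (22/3)x + 6


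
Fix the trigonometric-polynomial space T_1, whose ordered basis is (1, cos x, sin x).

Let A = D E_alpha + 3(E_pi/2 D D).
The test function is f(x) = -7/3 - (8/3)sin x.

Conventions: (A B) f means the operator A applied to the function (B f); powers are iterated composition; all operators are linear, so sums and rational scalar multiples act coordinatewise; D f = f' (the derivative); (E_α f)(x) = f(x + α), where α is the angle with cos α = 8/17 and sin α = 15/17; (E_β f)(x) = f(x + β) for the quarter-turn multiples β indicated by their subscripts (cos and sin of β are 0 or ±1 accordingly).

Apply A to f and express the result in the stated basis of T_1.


E_alpha f = -7/3 - (40/17)cos x - (64/51)sin x
D E_alpha f = -(64/51)cos x + (40/17)sin x
D f = -(8/3)cos x
D D f = (8/3)sin x
E_pi/2 D D f = (8/3)cos x
(3(E_pi/2 D D)) f = 8cos x
(D E_alpha + 3(E_pi/2 D D)) f = (344/51)cos x + (40/17)sin x

g(x) = (344/51)cos x + (40/17)sin x


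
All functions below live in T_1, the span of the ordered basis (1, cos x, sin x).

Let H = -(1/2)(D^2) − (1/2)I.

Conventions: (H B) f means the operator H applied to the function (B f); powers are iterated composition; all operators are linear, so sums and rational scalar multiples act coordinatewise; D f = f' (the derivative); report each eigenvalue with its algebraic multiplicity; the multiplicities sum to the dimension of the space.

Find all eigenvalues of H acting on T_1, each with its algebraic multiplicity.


λ = -1/2 (multiplicity 1), λ = 0 (multiplicity 2)

image of 1: -1/2
image of cos x: 0
image of sin x: 0
the matrix is diagonal; its diagonal is (-1/2, 0, 0)
for a triangular matrix the eigenvalues are the diagonal entries, with algebraic multiplicity their repetition count
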